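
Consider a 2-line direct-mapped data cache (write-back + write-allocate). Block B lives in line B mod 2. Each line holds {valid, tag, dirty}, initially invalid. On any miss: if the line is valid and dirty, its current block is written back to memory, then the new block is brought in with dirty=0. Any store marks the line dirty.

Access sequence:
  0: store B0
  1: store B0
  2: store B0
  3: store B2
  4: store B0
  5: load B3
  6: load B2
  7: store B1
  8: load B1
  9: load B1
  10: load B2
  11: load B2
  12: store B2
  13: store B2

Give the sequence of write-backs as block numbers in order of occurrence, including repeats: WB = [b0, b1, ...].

WB = [0, 2, 0]

  0 | W B0 → L0 miss [D]
  1 | W B0 → L0 hit [D]
  2 | W B0 → L0 hit [D]
  3 | W B2 → L0 miss wb→B0 [D]
  4 | W B0 → L0 miss wb→B2 [D]
  5 | R B3 → L1 miss [-]
  6 | R B2 → L0 miss wb→B0 [-]
  7 | W B1 → L1 miss [D]
  8 | R B1 → L1 hit [D]
  9 | R B1 → L1 hit [D]
  10 | R B2 → L0 hit [-]
  11 | R B2 → L0 hit [-]
  12 | W B2 → L0 hit [D]
  13 | W B2 → L0 hit [D]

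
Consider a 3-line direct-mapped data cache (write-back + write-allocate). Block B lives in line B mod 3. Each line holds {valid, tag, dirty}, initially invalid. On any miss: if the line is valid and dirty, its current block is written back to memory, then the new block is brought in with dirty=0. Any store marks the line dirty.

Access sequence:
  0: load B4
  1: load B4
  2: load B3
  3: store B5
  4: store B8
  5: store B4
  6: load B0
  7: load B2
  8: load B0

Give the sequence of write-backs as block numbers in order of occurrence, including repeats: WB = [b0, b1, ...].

WB = [5, 8]

  0 | R B4 → L1 miss [-]
  1 | R B4 → L1 hit [-]
  2 | R B3 → L0 miss [-]
  3 | W B5 → L2 miss [D]
  4 | W B8 → L2 miss wb→B5 [D]
  5 | W B4 → L1 hit [D]
  6 | R B0 → L0 miss [-]
  7 | R B2 → L2 miss wb→B8 [-]
  8 | R B0 → L0 hit [-]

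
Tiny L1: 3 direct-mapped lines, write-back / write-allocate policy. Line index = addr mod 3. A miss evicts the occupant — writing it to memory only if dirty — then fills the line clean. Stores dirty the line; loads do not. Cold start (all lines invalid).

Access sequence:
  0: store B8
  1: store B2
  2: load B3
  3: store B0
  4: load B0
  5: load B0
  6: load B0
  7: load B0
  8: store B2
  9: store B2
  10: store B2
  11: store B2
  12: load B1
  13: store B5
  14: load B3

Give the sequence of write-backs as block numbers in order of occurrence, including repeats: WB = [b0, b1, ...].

WB = [8, 2, 0]

0: W B8 -> L2 miss  d=D]
1: W B2 -> L2 miss wb->B8  d=D]
2: R B3 -> L0 miss  d=-]
3: W B0 -> L0 miss  d=D]
4: R B0 -> L0 hit  d=D]
5: R B0 -> L0 hit  d=D]
6: R B0 -> L0 hit  d=D]
7: R B0 -> L0 hit  d=D]
8: W B2 -> L2 hit  d=D]
9: W B2 -> L2 hit  d=D]
10: W B2 -> L2 hit  d=D]
11: W B2 -> L2 hit  d=D]
12: R B1 -> L1 miss  d=-]
13: W B5 -> L2 miss wb->B2  d=D]
14: R B3 -> L0 miss wb->B0  d=-]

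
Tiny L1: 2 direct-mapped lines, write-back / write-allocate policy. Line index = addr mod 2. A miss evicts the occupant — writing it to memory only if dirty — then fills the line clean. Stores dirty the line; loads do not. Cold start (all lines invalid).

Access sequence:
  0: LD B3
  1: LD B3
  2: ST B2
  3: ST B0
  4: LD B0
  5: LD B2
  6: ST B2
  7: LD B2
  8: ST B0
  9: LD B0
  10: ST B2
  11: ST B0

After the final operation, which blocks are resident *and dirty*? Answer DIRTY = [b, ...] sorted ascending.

DIRTY = [0]

0: R B3 -> L1 miss  d=-]
1: R B3 -> L1 hit  d=-]
2: W B2 -> L0 miss  d=D]
3: W B0 -> L0 miss wb->B2  d=D]
4: R B0 -> L0 hit  d=D]
5: R B2 -> L0 miss wb->B0  d=-]
6: W B2 -> L0 hit  d=D]
7: R B2 -> L0 hit  d=D]
8: W B0 -> L0 miss wb->B2  d=D]
9: R B0 -> L0 hit  d=D]
10: W B2 -> L0 miss wb->B0  d=D]
11: W B0 -> L0 miss wb->B2  d=D]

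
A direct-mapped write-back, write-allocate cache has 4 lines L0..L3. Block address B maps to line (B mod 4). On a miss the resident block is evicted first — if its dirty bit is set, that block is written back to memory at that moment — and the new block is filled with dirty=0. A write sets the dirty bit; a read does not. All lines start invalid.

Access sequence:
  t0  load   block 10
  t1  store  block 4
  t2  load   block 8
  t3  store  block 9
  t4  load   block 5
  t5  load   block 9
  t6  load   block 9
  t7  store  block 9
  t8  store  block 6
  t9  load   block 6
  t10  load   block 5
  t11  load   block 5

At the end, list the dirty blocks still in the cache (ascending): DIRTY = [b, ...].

0: R B10 → L2 miss [-]
1: W B4 → L0 miss [D]
2: R B8 → L0 miss wb→B4 [-]
3: W B9 → L1 miss [D]
4: R B5 → L1 miss wb→B9 [-]
5: R B9 → L1 miss [-]
6: R B9 → L1 hit [-]
7: W B9 → L1 hit [D]
8: W B6 → L2 miss [D]
9: R B6 → L2 hit [D]
10: R B5 → L1 miss wb→B9 [-]
11: R B5 → L1 hit [-]

DIRTY = [6]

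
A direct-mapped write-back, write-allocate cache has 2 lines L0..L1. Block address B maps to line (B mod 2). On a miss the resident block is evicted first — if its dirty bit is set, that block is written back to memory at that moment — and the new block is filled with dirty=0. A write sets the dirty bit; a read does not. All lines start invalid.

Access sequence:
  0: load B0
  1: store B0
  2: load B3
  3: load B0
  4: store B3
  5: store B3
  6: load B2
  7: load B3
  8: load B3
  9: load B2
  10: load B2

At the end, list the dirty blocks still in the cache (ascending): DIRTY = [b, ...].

0: R B0 → L0 miss [-]
1: W B0 → L0 hit [D]
2: R B3 → L1 miss [-]
3: R B0 → L0 hit [D]
4: W B3 → L1 hit [D]
5: W B3 → L1 hit [D]
6: R B2 → L0 miss wb→B0 [-]
7: R B3 → L1 hit [D]
8: R B3 → L1 hit [D]
9: R B2 → L0 hit [-]
10: R B2 → L0 hit [-]

DIRTY = [3]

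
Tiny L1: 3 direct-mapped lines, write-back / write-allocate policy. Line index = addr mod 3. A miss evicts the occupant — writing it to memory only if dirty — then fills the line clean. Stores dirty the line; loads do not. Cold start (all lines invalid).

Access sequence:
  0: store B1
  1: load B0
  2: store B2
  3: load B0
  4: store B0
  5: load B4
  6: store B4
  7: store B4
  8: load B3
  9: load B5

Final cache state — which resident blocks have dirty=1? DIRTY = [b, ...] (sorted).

DIRTY = [4]

0: W B1 -> L1 miss  d=D]
1: R B0 -> L0 miss  d=-]
2: W B2 -> L2 miss  d=D]
3: R B0 -> L0 hit  d=-]
4: W B0 -> L0 hit  d=D]
5: R B4 -> L1 miss wb->B1  d=-]
6: W B4 -> L1 hit  d=D]
7: W B4 -> L1 hit  d=D]
8: R B3 -> L0 miss wb->B0  d=-]
9: R B5 -> L2 miss wb->B2  d=-]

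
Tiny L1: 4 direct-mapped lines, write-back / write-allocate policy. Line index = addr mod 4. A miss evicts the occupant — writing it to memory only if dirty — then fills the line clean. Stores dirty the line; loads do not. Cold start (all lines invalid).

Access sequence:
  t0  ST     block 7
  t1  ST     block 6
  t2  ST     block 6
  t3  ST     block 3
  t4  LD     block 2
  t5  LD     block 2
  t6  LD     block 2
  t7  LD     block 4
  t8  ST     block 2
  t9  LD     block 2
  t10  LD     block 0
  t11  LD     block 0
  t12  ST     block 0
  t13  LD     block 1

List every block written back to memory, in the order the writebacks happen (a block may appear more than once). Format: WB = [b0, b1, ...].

WB = [7, 6]

  0 | W B7 → L3 miss [D]
  1 | W B6 → L2 miss [D]
  2 | W B6 → L2 hit [D]
  3 | W B3 → L3 miss wb→B7 [D]
  4 | R B2 → L2 miss wb→B6 [-]
  5 | R B2 → L2 hit [-]
  6 | R B2 → L2 hit [-]
  7 | R B4 → L0 miss [-]
  8 | W B2 → L2 hit [D]
  9 | R B2 → L2 hit [D]
  10 | R B0 → L0 miss [-]
  11 | R B0 → L0 hit [-]
  12 | W B0 → L0 hit [D]
  13 | R B1 → L1 miss [-]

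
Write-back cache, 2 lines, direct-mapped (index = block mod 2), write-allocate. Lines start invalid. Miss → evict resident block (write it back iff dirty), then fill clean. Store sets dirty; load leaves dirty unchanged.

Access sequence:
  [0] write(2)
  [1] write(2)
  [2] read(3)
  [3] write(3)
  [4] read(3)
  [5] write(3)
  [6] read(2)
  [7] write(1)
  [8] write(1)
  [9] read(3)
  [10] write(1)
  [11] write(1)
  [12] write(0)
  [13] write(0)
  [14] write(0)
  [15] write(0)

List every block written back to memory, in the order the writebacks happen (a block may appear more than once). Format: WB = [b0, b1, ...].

WB = [3, 1, 2]

0: W B2 → L0 miss [D]
1: W B2 → L0 hit [D]
2: R B3 → L1 miss [-]
3: W B3 → L1 hit [D]
4: R B3 → L1 hit [D]
5: W B3 → L1 hit [D]
6: R B2 → L0 hit [D]
7: W B1 → L1 miss wb→B3 [D]
8: W B1 → L1 hit [D]
9: R B3 → L1 miss wb→B1 [-]
10: W B1 → L1 miss [D]
11: W B1 → L1 hit [D]
12: W B0 → L0 miss wb→B2 [D]
13: W B0 → L0 hit [D]
14: W B0 → L0 hit [D]
15: W B0 → L0 hit [D]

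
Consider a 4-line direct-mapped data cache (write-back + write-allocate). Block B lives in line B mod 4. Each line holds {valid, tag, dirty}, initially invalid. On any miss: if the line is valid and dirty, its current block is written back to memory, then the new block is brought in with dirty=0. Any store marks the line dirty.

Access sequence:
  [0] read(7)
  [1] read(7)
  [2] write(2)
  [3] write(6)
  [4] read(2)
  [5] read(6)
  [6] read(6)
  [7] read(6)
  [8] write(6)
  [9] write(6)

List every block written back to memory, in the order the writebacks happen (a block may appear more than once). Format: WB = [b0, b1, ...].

WB = [2, 6]

  0 | R B7 → L3 miss [-]
  1 | R B7 → L3 hit [-]
  2 | W B2 → L2 miss [D]
  3 | W B6 → L2 miss wb→B2 [D]
  4 | R B2 → L2 miss wb→B6 [-]
  5 | R B6 → L2 miss [-]
  6 | R B6 → L2 hit [-]
  7 | R B6 → L2 hit [-]
  8 | W B6 → L2 hit [D]
  9 | W B6 → L2 hit [D]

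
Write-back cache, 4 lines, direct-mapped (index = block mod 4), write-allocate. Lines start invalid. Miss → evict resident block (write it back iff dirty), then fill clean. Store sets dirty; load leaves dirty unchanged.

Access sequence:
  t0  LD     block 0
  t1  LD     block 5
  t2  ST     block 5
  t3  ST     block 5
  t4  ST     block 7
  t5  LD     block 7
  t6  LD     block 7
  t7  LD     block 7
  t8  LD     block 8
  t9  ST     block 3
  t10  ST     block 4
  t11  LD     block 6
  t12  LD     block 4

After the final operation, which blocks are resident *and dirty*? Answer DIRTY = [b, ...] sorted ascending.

DIRTY = [3, 4, 5]

  0 | R B0 → L0 miss [-]
  1 | R B5 → L1 miss [-]
  2 | W B5 → L1 hit [D]
  3 | W B5 → L1 hit [D]
  4 | W B7 → L3 miss [D]
  5 | R B7 → L3 hit [D]
  6 | R B7 → L3 hit [D]
  7 | R B7 → L3 hit [D]
  8 | R B8 → L0 miss [-]
  9 | W B3 → L3 miss wb→B7 [D]
  10 | W B4 → L0 miss [D]
  11 | R B6 → L2 miss [-]
  12 | R B4 → L0 hit [D]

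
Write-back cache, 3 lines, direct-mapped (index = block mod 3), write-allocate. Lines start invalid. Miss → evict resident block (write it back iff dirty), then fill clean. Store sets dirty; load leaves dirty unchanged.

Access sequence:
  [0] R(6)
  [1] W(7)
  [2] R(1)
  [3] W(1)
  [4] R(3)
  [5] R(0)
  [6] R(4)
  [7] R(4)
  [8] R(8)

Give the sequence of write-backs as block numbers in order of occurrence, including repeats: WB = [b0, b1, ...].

WB = [7, 1]

0: R B6 -> L0 miss  d=-]
1: W B7 -> L1 miss  d=D]
2: R B1 -> L1 miss wb->B7  d=-]
3: W B1 -> L1 hit  d=D]
4: R B3 -> L0 miss  d=-]
5: R B0 -> L0 miss  d=-]
6: R B4 -> L1 miss wb->B1  d=-]
7: R B4 -> L1 hit  d=-]
8: R B8 -> L2 miss  d=-]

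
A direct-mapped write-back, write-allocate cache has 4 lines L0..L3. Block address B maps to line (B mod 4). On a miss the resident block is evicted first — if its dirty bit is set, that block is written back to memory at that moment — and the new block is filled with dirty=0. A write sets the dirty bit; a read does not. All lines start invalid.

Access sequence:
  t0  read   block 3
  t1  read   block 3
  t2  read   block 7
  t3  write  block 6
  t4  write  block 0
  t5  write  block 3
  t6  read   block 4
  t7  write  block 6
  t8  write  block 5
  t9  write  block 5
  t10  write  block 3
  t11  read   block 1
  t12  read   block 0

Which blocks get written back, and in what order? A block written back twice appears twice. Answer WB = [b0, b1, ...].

  0 | R B3 → L3 miss [-]
  1 | R B3 → L3 hit [-]
  2 | R B7 → L3 miss [-]
  3 | W B6 → L2 miss [D]
  4 | W B0 → L0 miss [D]
  5 | W B3 → L3 miss [D]
  6 | R B4 → L0 miss wb→B0 [-]
  7 | W B6 → L2 hit [D]
  8 | W B5 → L1 miss [D]
  9 | W B5 → L1 hit [D]
  10 | W B3 → L3 hit [D]
  11 | R B1 → L1 miss wb→B5 [-]
  12 | R B0 → L0 miss [-]

WB = [0, 5]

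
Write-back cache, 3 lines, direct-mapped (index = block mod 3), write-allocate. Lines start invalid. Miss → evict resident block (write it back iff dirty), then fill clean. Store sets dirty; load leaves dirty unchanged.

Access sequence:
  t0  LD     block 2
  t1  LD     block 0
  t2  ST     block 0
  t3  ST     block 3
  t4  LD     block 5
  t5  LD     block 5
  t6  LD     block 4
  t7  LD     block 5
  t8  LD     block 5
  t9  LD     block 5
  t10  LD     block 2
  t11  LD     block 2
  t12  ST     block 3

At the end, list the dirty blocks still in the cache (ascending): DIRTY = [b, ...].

DIRTY = [3]

  0 | R B2 → L2 miss [-]
  1 | R B0 → L0 miss [-]
  2 | W B0 → L0 hit [D]
  3 | W B3 → L0 miss wb→B0 [D]
  4 | R B5 → L2 miss [-]
  5 | R B5 → L2 hit [-]
  6 | R B4 → L1 miss [-]
  7 | R B5 → L2 hit [-]
  8 | R B5 → L2 hit [-]
  9 | R B5 → L2 hit [-]
  10 | R B2 → L2 miss [-]
  11 | R B2 → L2 hit [-]
  12 | W B3 → L0 hit [D]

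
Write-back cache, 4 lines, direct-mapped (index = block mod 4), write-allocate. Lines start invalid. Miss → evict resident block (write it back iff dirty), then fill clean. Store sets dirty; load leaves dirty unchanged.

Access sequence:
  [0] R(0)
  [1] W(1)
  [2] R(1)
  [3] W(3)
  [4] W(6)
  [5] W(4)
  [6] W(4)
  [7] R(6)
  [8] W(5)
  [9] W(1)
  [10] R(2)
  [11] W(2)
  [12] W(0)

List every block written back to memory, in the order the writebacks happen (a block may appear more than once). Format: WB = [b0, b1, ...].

0: R B0 -> L0 miss  d=-]
1: W B1 -> L1 miss  d=D]
2: R B1 -> L1 hit  d=D]
3: W B3 -> L3 miss  d=D]
4: W B6 -> L2 miss  d=D]
5: W B4 -> L0 miss  d=D]
6: W B4 -> L0 hit  d=D]
7: R B6 -> L2 hit  d=D]
8: W B5 -> L1 miss wb->B1  d=D]
9: W B1 -> L1 miss wb->B5  d=D]
10: R B2 -> L2 miss wb->B6  d=-]
11: W B2 -> L2 hit  d=D]
12: W B0 -> L0 miss wb->B4  d=D]

WB = [1, 5, 6, 4]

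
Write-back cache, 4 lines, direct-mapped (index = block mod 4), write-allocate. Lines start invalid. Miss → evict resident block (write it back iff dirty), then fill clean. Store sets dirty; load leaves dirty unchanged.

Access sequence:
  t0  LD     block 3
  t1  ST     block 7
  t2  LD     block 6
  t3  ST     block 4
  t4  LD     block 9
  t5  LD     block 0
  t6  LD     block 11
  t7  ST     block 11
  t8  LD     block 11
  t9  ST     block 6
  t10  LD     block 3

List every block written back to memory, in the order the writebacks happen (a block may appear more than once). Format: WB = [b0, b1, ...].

  0 | R B3 → L3 miss [-]
  1 | W B7 → L3 miss [D]
  2 | R B6 → L2 miss [-]
  3 | W B4 → L0 miss [D]
  4 | R B9 → L1 miss [-]
  5 | R B0 → L0 miss wb→B4 [-]
  6 | R B11 → L3 miss wb→B7 [-]
  7 | W B11 → L3 hit [D]
  8 | R B11 → L3 hit [D]
  9 | W B6 → L2 hit [D]
  10 | R B3 → L3 miss wb→B11 [-]

WB = [4, 7, 11]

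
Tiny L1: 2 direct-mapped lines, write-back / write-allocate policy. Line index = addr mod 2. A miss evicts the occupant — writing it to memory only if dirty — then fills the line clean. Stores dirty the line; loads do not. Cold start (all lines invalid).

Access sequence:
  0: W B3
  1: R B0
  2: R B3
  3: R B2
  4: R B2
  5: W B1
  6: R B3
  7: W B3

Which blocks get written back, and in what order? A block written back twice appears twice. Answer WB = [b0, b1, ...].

0: W B3 -> L1 miss  d=D]
1: R B0 -> L0 miss  d=-]
2: R B3 -> L1 hit  d=D]
3: R B2 -> L0 miss  d=-]
4: R B2 -> L0 hit  d=-]
5: W B1 -> L1 miss wb->B3  d=D]
6: R B3 -> L1 miss wb->B1  d=-]
7: W B3 -> L1 hit  d=D]

WB = [3, 1]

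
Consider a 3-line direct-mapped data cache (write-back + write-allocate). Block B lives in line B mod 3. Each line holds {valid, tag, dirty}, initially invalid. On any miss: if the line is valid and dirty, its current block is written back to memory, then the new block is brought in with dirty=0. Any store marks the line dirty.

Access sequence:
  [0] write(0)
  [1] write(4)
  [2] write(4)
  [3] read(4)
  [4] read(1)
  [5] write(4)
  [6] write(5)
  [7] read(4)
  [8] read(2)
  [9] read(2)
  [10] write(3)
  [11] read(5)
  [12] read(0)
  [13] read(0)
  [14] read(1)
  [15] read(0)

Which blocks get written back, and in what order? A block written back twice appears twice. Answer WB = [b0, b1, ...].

WB = [4, 5, 0, 3, 4]

0: W B0 → L0 miss [D]
1: W B4 → L1 miss [D]
2: W B4 → L1 hit [D]
3: R B4 → L1 hit [D]
4: R B1 → L1 miss wb→B4 [-]
5: W B4 → L1 miss [D]
6: W B5 → L2 miss [D]
7: R B4 → L1 hit [D]
8: R B2 → L2 miss wb→B5 [-]
9: R B2 → L2 hit [-]
10: W B3 → L0 miss wb→B0 [D]
11: R B5 → L2 miss [-]
12: R B0 → L0 miss wb→B3 [-]
13: R B0 → L0 hit [-]
14: R B1 → L1 miss wb→B4 [-]
15: R B0 → L0 hit [-]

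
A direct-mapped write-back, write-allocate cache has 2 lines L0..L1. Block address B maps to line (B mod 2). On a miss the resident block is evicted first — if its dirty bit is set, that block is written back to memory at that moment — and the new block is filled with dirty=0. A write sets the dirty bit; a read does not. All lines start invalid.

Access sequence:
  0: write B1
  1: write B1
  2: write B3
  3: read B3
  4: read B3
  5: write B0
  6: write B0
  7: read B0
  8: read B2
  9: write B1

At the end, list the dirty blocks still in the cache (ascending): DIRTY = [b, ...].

DIRTY = [1]

0: W B1 → L1 miss [D]
1: W B1 → L1 hit [D]
2: W B3 → L1 miss wb→B1 [D]
3: R B3 → L1 hit [D]
4: R B3 → L1 hit [D]
5: W B0 → L0 miss [D]
6: W B0 → L0 hit [D]
7: R B0 → L0 hit [D]
8: R B2 → L0 miss wb→B0 [-]
9: W B1 → L1 miss wb→B3 [D]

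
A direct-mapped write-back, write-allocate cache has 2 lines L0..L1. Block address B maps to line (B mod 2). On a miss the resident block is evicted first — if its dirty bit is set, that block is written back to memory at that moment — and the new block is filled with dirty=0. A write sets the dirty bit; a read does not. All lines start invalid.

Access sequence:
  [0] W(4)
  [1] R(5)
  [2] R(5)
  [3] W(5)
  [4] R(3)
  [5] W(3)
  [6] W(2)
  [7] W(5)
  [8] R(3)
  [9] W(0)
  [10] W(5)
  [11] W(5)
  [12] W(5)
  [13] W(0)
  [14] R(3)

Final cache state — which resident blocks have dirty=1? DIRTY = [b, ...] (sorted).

  0 | W B4 → L0 miss [D]
  1 | R B5 → L1 miss [-]
  2 | R B5 → L1 hit [-]
  3 | W B5 → L1 hit [D]
  4 | R B3 → L1 miss wb→B5 [-]
  5 | W B3 → L1 hit [D]
  6 | W B2 → L0 miss wb→B4 [D]
  7 | W B5 → L1 miss wb→B3 [D]
  8 | R B3 → L1 miss wb→B5 [-]
  9 | W B0 → L0 miss wb→B2 [D]
  10 | W B5 → L1 miss [D]
  11 | W B5 → L1 hit [D]
  12 | W B5 → L1 hit [D]
  13 | W B0 → L0 hit [D]
  14 | R B3 → L1 miss wb→B5 [-]

DIRTY = [0]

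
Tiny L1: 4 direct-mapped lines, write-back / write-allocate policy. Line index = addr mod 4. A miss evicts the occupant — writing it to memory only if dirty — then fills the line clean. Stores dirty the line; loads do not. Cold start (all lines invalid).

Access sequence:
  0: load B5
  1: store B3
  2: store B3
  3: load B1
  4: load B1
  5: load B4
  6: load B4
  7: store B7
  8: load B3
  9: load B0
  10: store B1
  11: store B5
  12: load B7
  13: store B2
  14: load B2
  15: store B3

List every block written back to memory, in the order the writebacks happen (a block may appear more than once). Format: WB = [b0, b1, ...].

WB = [3, 7, 1]

0: R B5 → L1 miss [-]
1: W B3 → L3 miss [D]
2: W B3 → L3 hit [D]
3: R B1 → L1 miss [-]
4: R B1 → L1 hit [-]
5: R B4 → L0 miss [-]
6: R B4 → L0 hit [-]
7: W B7 → L3 miss wb→B3 [D]
8: R B3 → L3 miss wb→B7 [-]
9: R B0 → L0 miss [-]
10: W B1 → L1 hit [D]
11: W B5 → L1 miss wb→B1 [D]
12: R B7 → L3 miss [-]
13: W B2 → L2 miss [D]
14: R B2 → L2 hit [D]
15: W B3 → L3 miss [D]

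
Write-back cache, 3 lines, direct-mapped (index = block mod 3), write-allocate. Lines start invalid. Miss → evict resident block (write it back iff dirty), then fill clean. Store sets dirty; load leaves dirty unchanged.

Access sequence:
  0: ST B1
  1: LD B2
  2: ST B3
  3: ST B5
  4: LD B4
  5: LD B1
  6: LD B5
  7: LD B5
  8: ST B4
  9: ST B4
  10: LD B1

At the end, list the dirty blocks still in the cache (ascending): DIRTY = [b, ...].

0: W B1 → L1 miss [D]
1: R B2 → L2 miss [-]
2: W B3 → L0 miss [D]
3: W B5 → L2 miss [D]
4: R B4 → L1 miss wb→B1 [-]
5: R B1 → L1 miss [-]
6: R B5 → L2 hit [D]
7: R B5 → L2 hit [D]
8: W B4 → L1 miss [D]
9: W B4 → L1 hit [D]
10: R B1 → L1 miss wb→B4 [-]

DIRTY = [3, 5]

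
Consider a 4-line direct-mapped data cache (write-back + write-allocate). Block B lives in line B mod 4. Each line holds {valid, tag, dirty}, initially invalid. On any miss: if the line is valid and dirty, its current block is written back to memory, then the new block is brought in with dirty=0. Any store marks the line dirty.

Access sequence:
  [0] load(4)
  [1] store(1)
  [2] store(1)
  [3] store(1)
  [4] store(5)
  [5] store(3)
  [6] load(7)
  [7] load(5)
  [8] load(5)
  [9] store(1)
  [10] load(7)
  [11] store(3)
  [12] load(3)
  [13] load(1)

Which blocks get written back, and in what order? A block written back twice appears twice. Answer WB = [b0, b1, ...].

WB = [1, 3, 5]

0: R B4 -> L0 miss  d=-]
1: W B1 -> L1 miss  d=D]
2: W B1 -> L1 hit  d=D]
3: W B1 -> L1 hit  d=D]
4: W B5 -> L1 miss wb->B1  d=D]
5: W B3 -> L3 miss  d=D]
6: R B7 -> L3 miss wb->B3  d=-]
7: R B5 -> L1 hit  d=D]
8: R B5 -> L1 hit  d=D]
9: W B1 -> L1 miss wb->B5  d=D]
10: R B7 -> L3 hit  d=-]
11: W B3 -> L3 miss  d=D]
12: R B3 -> L3 hit  d=D]
13: R B1 -> L1 hit  d=D]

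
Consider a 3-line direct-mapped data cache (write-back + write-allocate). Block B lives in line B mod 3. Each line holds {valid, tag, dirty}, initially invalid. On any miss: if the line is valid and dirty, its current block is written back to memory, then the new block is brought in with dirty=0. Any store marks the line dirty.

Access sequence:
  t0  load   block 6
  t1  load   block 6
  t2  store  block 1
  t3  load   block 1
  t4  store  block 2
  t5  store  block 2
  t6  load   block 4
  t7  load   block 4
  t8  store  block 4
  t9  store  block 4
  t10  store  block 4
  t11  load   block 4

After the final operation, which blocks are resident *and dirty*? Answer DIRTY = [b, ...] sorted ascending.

DIRTY = [2, 4]

0: R B6 → L0 miss [-]
1: R B6 → L0 hit [-]
2: W B1 → L1 miss [D]
3: R B1 → L1 hit [D]
4: W B2 → L2 miss [D]
5: W B2 → L2 hit [D]
6: R B4 → L1 miss wb→B1 [-]
7: R B4 → L1 hit [-]
8: W B4 → L1 hit [D]
9: W B4 → L1 hit [D]
10: W B4 → L1 hit [D]
11: R B4 → L1 hit [D]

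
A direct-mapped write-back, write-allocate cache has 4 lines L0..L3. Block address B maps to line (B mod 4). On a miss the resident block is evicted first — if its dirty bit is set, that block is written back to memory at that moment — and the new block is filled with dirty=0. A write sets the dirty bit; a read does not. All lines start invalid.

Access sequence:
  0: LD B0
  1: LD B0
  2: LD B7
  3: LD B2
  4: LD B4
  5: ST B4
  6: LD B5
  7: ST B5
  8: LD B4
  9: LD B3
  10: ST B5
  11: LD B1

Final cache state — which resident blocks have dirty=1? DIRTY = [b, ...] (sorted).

DIRTY = [4]

  0 | R B0 → L0 miss [-]
  1 | R B0 → L0 hit [-]
  2 | R B7 → L3 miss [-]
  3 | R B2 → L2 miss [-]
  4 | R B4 → L0 miss [-]
  5 | W B4 → L0 hit [D]
  6 | R B5 → L1 miss [-]
  7 | W B5 → L1 hit [D]
  8 | R B4 → L0 hit [D]
  9 | R B3 → L3 miss [-]
  10 | W B5 → L1 hit [D]
  11 | R B1 → L1 miss wb→B5 [-]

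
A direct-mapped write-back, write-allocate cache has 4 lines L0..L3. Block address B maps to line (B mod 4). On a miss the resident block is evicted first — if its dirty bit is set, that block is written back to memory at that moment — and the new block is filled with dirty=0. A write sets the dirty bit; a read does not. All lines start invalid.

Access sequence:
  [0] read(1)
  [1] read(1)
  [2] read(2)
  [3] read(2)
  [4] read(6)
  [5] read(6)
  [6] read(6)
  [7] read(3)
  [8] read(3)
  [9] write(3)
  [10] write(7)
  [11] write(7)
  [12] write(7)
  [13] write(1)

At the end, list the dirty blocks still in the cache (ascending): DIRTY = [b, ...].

DIRTY = [1, 7]

0: R B1 → L1 miss [-]
1: R B1 → L1 hit [-]
2: R B2 → L2 miss [-]
3: R B2 → L2 hit [-]
4: R B6 → L2 miss [-]
5: R B6 → L2 hit [-]
6: R B6 → L2 hit [-]
7: R B3 → L3 miss [-]
8: R B3 → L3 hit [-]
9: W B3 → L3 hit [D]
10: W B7 → L3 miss wb→B3 [D]
11: W B7 → L3 hit [D]
12: W B7 → L3 hit [D]
13: W B1 → L1 hit [D]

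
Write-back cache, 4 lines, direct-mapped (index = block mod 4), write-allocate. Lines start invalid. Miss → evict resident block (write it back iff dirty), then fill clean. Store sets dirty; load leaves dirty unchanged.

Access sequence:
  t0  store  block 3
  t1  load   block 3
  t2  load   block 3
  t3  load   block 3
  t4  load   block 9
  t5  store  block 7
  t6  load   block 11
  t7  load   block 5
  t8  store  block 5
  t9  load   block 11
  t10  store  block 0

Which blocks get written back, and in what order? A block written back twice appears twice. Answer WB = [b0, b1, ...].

WB = [3, 7]

  0 | W B3 → L3 miss [D]
  1 | R B3 → L3 hit [D]
  2 | R B3 → L3 hit [D]
  3 | R B3 → L3 hit [D]
  4 | R B9 → L1 miss [-]
  5 | W B7 → L3 miss wb→B3 [D]
  6 | R B11 → L3 miss wb→B7 [-]
  7 | R B5 → L1 miss [-]
  8 | W B5 → L1 hit [D]
  9 | R B11 → L3 hit [-]
  10 | W B0 → L0 miss [D]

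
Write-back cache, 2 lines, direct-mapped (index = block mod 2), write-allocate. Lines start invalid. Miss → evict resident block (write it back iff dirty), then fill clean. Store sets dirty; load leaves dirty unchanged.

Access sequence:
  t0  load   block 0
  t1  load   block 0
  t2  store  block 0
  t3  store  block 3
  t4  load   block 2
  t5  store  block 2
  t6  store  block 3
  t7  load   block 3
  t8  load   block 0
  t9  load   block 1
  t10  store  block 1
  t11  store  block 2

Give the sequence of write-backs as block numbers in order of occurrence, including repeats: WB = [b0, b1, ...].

0: R B0 → L0 miss [-]
1: R B0 → L0 hit [-]
2: W B0 → L0 hit [D]
3: W B3 → L1 miss [D]
4: R B2 → L0 miss wb→B0 [-]
5: W B2 → L0 hit [D]
6: W B3 → L1 hit [D]
7: R B3 → L1 hit [D]
8: R B0 → L0 miss wb→B2 [-]
9: R B1 → L1 miss wb→B3 [-]
10: W B1 → L1 hit [D]
11: W B2 → L0 miss [D]

WB = [0, 2, 3]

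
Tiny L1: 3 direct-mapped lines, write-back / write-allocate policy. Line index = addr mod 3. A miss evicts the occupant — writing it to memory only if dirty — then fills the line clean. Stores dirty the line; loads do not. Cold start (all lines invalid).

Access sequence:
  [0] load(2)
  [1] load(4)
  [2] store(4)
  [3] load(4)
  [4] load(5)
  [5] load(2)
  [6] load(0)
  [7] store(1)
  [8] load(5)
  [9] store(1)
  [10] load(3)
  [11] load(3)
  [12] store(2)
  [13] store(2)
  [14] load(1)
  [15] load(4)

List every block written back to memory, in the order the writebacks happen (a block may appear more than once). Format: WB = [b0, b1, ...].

  0 | R B2 → L2 miss [-]
  1 | R B4 → L1 miss [-]
  2 | W B4 → L1 hit [D]
  3 | R B4 → L1 hit [D]
  4 | R B5 → L2 miss [-]
  5 | R B2 → L2 miss [-]
  6 | R B0 → L0 miss [-]
  7 | W B1 → L1 miss wb→B4 [D]
  8 | R B5 → L2 miss [-]
  9 | W B1 → L1 hit [D]
  10 | R B3 → L0 miss [-]
  11 | R B3 → L0 hit [-]
  12 | W B2 → L2 miss [D]
  13 | W B2 → L2 hit [D]
  14 | R B1 → L1 hit [D]
  15 | R B4 → L1 miss wb→B1 [-]

WB = [4, 1]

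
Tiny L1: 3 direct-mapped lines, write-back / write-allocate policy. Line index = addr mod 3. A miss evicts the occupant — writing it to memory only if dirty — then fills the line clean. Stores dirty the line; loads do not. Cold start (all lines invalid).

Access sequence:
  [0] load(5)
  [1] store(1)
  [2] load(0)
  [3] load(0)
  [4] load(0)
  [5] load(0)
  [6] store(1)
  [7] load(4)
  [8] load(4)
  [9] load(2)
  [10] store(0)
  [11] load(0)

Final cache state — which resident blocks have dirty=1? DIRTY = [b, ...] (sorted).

0: R B5 → L2 miss [-]
1: W B1 → L1 miss [D]
2: R B0 → L0 miss [-]
3: R B0 → L0 hit [-]
4: R B0 → L0 hit [-]
5: R B0 → L0 hit [-]
6: W B1 → L1 hit [D]
7: R B4 → L1 miss wb→B1 [-]
8: R B4 → L1 hit [-]
9: R B2 → L2 miss [-]
10: W B0 → L0 hit [D]
11: R B0 → L0 hit [D]

DIRTY = [0]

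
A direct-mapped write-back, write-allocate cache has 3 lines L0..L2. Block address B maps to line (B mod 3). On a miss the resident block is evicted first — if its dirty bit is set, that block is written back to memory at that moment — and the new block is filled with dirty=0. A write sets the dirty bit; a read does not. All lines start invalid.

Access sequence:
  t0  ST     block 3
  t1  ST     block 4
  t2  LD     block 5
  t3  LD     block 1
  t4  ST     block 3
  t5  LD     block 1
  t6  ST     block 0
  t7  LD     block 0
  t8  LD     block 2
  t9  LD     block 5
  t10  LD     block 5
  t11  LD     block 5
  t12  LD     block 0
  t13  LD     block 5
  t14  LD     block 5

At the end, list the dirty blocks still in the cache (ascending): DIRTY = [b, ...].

DIRTY = [0]

0: W B3 -> L0 miss  d=D]
1: W B4 -> L1 miss  d=D]
2: R B5 -> L2 miss  d=-]
3: R B1 -> L1 miss wb->B4  d=-]
4: W B3 -> L0 hit  d=D]
5: R B1 -> L1 hit  d=-]
6: W B0 -> L0 miss wb->B3  d=D]
7: R B0 -> L0 hit  d=D]
8: R B2 -> L2 miss  d=-]
9: R B5 -> L2 miss  d=-]
10: R B5 -> L2 hit  d=-]
11: R B5 -> L2 hit  d=-]
12: R B0 -> L0 hit  d=D]
13: R B5 -> L2 hit  d=-]
14: R B5 -> L2 hit  d=-]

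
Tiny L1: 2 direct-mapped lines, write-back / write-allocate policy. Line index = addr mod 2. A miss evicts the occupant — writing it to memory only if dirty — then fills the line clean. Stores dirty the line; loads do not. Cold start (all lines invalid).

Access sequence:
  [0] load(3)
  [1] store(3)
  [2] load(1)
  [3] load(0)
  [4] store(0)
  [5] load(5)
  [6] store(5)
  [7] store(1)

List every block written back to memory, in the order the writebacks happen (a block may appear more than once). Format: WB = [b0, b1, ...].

0: R B3 → L1 miss [-]
1: W B3 → L1 hit [D]
2: R B1 → L1 miss wb→B3 [-]
3: R B0 → L0 miss [-]
4: W B0 → L0 hit [D]
5: R B5 → L1 miss [-]
6: W B5 → L1 hit [D]
7: W B1 → L1 miss wb→B5 [D]

WB = [3, 5]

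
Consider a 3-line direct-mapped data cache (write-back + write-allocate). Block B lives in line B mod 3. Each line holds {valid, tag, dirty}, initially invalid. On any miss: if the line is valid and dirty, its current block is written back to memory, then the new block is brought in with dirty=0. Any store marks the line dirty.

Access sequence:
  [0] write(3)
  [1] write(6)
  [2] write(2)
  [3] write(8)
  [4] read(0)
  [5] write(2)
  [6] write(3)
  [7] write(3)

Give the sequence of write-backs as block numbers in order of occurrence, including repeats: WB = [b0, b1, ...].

WB = [3, 2, 6, 8]

0: W B3 → L0 miss [D]
1: W B6 → L0 miss wb→B3 [D]
2: W B2 → L2 miss [D]
3: W B8 → L2 miss wb→B2 [D]
4: R B0 → L0 miss wb→B6 [-]
5: W B2 → L2 miss wb→B8 [D]
6: W B3 → L0 miss [D]
7: W B3 → L0 hit [D]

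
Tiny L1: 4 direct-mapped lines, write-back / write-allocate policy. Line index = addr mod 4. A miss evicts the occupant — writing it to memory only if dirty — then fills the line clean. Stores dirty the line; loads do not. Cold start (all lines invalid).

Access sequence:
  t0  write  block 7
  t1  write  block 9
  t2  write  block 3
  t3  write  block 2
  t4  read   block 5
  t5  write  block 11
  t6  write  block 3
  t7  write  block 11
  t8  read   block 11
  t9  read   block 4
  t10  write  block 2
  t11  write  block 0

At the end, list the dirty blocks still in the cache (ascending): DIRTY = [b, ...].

0: W B7 -> L3 miss  d=D]
1: W B9 -> L1 miss  d=D]
2: W B3 -> L3 miss wb->B7  d=D]
3: W B2 -> L2 miss  d=D]
4: R B5 -> L1 miss wb->B9  d=-]
5: W B11 -> L3 miss wb->B3  d=D]
6: W B3 -> L3 miss wb->B11  d=D]
7: W B11 -> L3 miss wb->B3  d=D]
8: R B11 -> L3 hit  d=D]
9: R B4 -> L0 miss  d=-]
10: W B2 -> L2 hit  d=D]
11: W B0 -> L0 miss  d=D]

DIRTY = [0, 2, 11]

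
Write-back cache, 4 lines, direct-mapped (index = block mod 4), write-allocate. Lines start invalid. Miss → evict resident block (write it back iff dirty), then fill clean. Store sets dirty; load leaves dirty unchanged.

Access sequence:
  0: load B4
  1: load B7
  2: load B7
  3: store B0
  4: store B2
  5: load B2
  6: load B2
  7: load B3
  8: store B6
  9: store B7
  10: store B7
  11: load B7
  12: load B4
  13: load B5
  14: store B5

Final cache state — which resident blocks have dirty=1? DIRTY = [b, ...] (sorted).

0: R B4 → L0 miss [-]
1: R B7 → L3 miss [-]
2: R B7 → L3 hit [-]
3: W B0 → L0 miss [D]
4: W B2 → L2 miss [D]
5: R B2 → L2 hit [D]
6: R B2 → L2 hit [D]
7: R B3 → L3 miss [-]
8: W B6 → L2 miss wb→B2 [D]
9: W B7 → L3 miss [D]
10: W B7 → L3 hit [D]
11: R B7 → L3 hit [D]
12: R B4 → L0 miss wb→B0 [-]
13: R B5 → L1 miss [-]
14: W B5 → L1 hit [D]

DIRTY = [5, 6, 7]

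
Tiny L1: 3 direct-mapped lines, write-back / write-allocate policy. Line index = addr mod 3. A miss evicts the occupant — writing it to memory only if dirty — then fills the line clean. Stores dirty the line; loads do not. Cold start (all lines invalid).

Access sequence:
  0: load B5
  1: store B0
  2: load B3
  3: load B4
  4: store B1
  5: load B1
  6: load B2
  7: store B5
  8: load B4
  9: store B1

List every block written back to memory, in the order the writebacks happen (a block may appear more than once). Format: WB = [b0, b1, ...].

0: R B5 → L2 miss [-]
1: W B0 → L0 miss [D]
2: R B3 → L0 miss wb→B0 [-]
3: R B4 → L1 miss [-]
4: W B1 → L1 miss [D]
5: R B1 → L1 hit [D]
6: R B2 → L2 miss [-]
7: W B5 → L2 miss [D]
8: R B4 → L1 miss wb→B1 [-]
9: W B1 → L1 miss [D]

WB = [0, 1]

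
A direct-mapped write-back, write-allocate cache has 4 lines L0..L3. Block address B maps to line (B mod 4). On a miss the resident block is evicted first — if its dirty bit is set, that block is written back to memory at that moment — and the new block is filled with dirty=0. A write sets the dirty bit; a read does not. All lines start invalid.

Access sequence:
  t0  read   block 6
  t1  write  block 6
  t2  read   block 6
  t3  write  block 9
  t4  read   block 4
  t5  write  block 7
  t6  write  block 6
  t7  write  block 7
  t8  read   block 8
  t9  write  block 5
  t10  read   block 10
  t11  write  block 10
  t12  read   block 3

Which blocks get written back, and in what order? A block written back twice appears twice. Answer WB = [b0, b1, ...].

WB = [9, 6, 7]

0: R B6 → L2 miss [-]
1: W B6 → L2 hit [D]
2: R B6 → L2 hit [D]
3: W B9 → L1 miss [D]
4: R B4 → L0 miss [-]
5: W B7 → L3 miss [D]
6: W B6 → L2 hit [D]
7: W B7 → L3 hit [D]
8: R B8 → L0 miss [-]
9: W B5 → L1 miss wb→B9 [D]
10: R B10 → L2 miss wb→B6 [-]
11: W B10 → L2 hit [D]
12: R B3 → L3 miss wb→B7 [-]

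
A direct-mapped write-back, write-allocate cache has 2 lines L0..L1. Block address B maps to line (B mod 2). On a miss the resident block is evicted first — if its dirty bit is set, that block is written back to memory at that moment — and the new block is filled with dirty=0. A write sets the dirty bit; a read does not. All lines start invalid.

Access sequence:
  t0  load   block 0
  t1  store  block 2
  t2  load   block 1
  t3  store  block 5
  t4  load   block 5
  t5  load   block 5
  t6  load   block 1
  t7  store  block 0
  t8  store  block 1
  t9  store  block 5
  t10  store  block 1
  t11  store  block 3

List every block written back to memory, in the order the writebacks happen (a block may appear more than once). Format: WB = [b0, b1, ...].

0: R B0 -> L0 miss  d=-]
1: W B2 -> L0 miss  d=D]
2: R B1 -> L1 miss  d=-]
3: W B5 -> L1 miss  d=D]
4: R B5 -> L1 hit  d=D]
5: R B5 -> L1 hit  d=D]
6: R B1 -> L1 miss wb->B5  d=-]
7: W B0 -> L0 miss wb->B2  d=D]
8: W B1 -> L1 hit  d=D]
9: W B5 -> L1 miss wb->B1  d=D]
10: W B1 -> L1 miss wb->B5  d=D]
11: W B3 -> L1 miss wb->B1  d=D]

WB = [5, 2, 1, 5, 1]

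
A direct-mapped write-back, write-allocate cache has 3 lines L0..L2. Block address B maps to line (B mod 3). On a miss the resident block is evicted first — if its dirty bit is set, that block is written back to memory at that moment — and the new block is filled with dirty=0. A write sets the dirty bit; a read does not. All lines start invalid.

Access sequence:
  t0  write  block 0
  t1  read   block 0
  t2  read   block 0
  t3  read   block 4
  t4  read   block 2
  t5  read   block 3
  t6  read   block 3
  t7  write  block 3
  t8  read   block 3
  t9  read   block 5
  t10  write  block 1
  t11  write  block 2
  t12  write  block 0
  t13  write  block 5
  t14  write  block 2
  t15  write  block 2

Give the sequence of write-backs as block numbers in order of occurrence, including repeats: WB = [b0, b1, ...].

WB = [0, 3, 2, 5]

0: W B0 -> L0 miss  d=D]
1: R B0 -> L0 hit  d=D]
2: R B0 -> L0 hit  d=D]
3: R B4 -> L1 miss  d=-]
4: R B2 -> L2 miss  d=-]
5: R B3 -> L0 miss wb->B0  d=-]
6: R B3 -> L0 hit  d=-]
7: W B3 -> L0 hit  d=D]
8: R B3 -> L0 hit  d=D]
9: R B5 -> L2 miss  d=-]
10: W B1 -> L1 miss  d=D]
11: W B2 -> L2 miss  d=D]
12: W B0 -> L0 miss wb->B3  d=D]
13: W B5 -> L2 miss wb->B2  d=D]
14: W B2 -> L2 miss wb->B5  d=D]
15: W B2 -> L2 hit  d=D]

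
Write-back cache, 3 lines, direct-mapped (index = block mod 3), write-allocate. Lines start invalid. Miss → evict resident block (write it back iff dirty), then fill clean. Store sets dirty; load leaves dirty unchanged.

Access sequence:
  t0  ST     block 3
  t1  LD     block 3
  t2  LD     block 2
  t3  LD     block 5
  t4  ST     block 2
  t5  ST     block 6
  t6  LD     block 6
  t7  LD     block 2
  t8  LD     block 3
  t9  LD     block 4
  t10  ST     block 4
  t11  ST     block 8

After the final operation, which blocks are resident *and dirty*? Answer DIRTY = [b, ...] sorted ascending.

DIRTY = [4, 8]

  0 | W B3 → L0 miss [D]
  1 | R B3 → L0 hit [D]
  2 | R B2 → L2 miss [-]
  3 | R B5 → L2 miss [-]
  4 | W B2 → L2 miss [D]
  5 | W B6 → L0 miss wb→B3 [D]
  6 | R B6 → L0 hit [D]
  7 | R B2 → L2 hit [D]
  8 | R B3 → L0 miss wb→B6 [-]
  9 | R B4 → L1 miss [-]
  10 | W B4 → L1 hit [D]
  11 | W B8 → L2 miss wb→B2 [D]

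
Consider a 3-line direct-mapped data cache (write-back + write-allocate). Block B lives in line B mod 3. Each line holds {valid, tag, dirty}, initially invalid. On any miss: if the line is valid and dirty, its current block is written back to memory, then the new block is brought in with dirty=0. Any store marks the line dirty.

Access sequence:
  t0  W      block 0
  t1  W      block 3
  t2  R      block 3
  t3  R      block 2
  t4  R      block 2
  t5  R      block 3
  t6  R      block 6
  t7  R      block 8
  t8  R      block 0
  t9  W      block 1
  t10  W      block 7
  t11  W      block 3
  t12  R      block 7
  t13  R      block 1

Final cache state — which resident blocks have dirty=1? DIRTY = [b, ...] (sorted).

0: W B0 -> L0 miss  d=D]
1: W B3 -> L0 miss wb->B0  d=D]
2: R B3 -> L0 hit  d=D]
3: R B2 -> L2 miss  d=-]
4: R B2 -> L2 hit  d=-]
5: R B3 -> L0 hit  d=D]
6: R B6 -> L0 miss wb->B3  d=-]
7: R B8 -> L2 miss  d=-]
8: R B0 -> L0 miss  d=-]
9: W B1 -> L1 miss  d=D]
10: W B7 -> L1 miss wb->B1  d=D]
11: W B3 -> L0 miss  d=D]
12: R B7 -> L1 hit  d=D]
13: R B1 -> L1 miss wb->B7  d=-]

DIRTY = [3]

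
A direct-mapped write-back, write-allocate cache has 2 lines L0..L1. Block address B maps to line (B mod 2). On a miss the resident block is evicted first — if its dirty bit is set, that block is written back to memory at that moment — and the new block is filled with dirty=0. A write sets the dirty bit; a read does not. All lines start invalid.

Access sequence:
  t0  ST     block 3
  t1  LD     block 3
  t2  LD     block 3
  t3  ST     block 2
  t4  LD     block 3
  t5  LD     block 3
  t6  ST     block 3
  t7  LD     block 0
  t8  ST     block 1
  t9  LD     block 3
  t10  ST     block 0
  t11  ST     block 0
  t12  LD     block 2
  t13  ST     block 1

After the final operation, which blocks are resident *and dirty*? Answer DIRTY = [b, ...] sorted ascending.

  0 | W B3 → L1 miss [D]
  1 | R B3 → L1 hit [D]
  2 | R B3 → L1 hit [D]
  3 | W B2 → L0 miss [D]
  4 | R B3 → L1 hit [D]
  5 | R B3 → L1 hit [D]
  6 | W B3 → L1 hit [D]
  7 | R B0 → L0 miss wb→B2 [-]
  8 | W B1 → L1 miss wb→B3 [D]
  9 | R B3 → L1 miss wb→B1 [-]
  10 | W B0 → L0 hit [D]
  11 | W B0 → L0 hit [D]
  12 | R B2 → L0 miss wb→B0 [-]
  13 | W B1 → L1 miss [D]

DIRTY = [1]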